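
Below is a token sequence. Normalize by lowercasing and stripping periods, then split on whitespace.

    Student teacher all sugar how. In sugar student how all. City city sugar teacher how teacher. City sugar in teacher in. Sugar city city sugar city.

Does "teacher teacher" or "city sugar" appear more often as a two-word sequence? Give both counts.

"city sugar" (3 vs 0)

"teacher teacher": 0 occurrences
"city sugar": 3 occurrences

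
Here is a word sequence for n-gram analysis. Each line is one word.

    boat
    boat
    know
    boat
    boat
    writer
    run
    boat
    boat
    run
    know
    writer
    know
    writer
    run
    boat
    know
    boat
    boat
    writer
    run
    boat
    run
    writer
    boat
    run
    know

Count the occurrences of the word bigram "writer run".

3

Scanning the 26 overlapping bigram windows for "writer run":
  position 6–7: writer run
  position 14–15: writer run
  position 20–21: writer run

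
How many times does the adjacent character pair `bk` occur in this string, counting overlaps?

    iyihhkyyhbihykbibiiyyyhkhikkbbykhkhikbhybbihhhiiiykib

Sliding a length-2 window over the 53 characters (52 positions):
  (no match at any position)

0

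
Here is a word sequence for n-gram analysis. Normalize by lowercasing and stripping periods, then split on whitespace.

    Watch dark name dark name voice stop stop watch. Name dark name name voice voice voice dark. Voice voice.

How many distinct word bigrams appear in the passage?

12

19 tokens → 18 bigram windows in total.
Repeated bigrams (each contributes count−1 duplicates):
  dark name: 3
  voice voice: 3
  name dark: 2
  name voice: 2
6 duplicate windows → 18 − 6 = 12 distinct.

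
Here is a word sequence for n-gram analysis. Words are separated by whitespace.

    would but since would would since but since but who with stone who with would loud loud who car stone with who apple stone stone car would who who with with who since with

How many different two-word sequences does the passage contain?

28

34 tokens → 33 bigram windows in total.
Repeated bigrams (each contributes count−1 duplicates):
  who with: 3
  but since: 2
  since but: 2
  with who: 2
5 duplicate windows → 33 − 5 = 28 distinct.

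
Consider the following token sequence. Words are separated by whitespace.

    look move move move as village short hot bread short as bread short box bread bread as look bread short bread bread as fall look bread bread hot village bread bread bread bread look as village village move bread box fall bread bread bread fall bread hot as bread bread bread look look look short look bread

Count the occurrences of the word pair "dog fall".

0

Scanning the 56 overlapping bigram windows for "dog fall":
  (none found)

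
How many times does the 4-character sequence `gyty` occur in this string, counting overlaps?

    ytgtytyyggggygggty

0

Sliding a length-4 window over the 18 characters (15 positions):
  (no match at any position)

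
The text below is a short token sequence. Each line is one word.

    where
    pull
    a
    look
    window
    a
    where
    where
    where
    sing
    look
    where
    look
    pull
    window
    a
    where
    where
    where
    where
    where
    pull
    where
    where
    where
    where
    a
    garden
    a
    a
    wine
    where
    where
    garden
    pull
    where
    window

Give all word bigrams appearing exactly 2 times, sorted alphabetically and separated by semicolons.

a where; pull where; where pull; window a

Bigram counts meeting the condition (exactly 2 times):
  a where: 2
  pull where: 2
  where pull: 2
  window a: 2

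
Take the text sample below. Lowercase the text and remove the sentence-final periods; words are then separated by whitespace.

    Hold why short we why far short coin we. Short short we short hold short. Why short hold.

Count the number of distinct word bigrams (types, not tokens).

13

18 tokens → 17 bigram windows in total.
Repeated bigrams (each contributes count−1 duplicates):
  short hold: 2
  short we: 2
  we short: 2
  why short: 2
4 duplicate windows → 17 − 4 = 13 distinct.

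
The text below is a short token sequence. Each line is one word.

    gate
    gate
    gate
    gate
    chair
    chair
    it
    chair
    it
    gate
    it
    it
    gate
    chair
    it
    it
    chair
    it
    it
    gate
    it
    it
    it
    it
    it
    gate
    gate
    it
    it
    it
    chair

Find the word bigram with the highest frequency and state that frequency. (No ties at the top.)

Bigram frequencies (highest first):
  it it: 9
  gate gate: 4
  chair it: 4
  it gate: 4
  it chair: 3
  gate it: 3
  … (2 more, each ≤ 2)

"it it", 9 times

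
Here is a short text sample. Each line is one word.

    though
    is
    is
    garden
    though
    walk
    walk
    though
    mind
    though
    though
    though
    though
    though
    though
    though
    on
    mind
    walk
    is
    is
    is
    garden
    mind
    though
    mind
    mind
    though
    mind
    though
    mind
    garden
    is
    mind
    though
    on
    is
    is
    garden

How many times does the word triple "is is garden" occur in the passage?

Scanning the 37 overlapping trigram windows for "is is garden":
  position 2–4: is is garden
  position 21–23: is is garden
  position 37–39: is is garden

3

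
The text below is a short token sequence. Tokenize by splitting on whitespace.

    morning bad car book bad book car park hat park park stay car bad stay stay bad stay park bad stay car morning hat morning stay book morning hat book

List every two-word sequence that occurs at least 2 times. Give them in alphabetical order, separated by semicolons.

Bigram counts meeting the condition (at least 2 times):
  bad stay: 3
  morning hat: 2
  stay car: 2

bad stay; morning hat; stay car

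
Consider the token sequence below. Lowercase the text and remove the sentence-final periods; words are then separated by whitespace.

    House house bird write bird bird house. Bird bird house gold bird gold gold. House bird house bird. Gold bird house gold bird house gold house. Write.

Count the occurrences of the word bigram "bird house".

5

Scanning the 26 overlapping bigram windows for "bird house":
  position 6–7: bird house
  position 9–10: bird house
  position 16–17: bird house
  position 20–21: bird house
  position 23–24: bird house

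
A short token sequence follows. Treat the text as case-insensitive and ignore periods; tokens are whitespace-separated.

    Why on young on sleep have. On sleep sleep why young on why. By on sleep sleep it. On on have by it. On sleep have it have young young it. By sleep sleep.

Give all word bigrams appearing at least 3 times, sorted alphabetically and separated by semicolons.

Bigram counts meeting the condition (at least 3 times):
  on sleep: 4
  sleep sleep: 3

on sleep; sleep sleep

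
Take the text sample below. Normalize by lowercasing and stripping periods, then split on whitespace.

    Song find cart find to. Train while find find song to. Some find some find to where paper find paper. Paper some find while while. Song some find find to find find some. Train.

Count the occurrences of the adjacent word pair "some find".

Scanning the 33 overlapping bigram windows for "some find":
  position 12–13: some find
  position 14–15: some find
  position 22–23: some find
  position 27–28: some find

4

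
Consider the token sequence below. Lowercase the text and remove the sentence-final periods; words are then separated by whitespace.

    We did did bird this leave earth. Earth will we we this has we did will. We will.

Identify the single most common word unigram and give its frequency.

"we", 5 times

Unigram frequencies (highest first):
  we: 5
  did: 3
  will: 3
  this: 2
  earth: 2
  bird: 1
  … (2 more, each ≤ 1)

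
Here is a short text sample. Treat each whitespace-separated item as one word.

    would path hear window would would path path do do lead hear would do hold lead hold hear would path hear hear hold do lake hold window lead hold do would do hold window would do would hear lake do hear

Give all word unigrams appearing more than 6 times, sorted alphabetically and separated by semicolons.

Unigram counts meeting the condition (more than 6 times):
  do: 8
  hear: 7
  would: 8

do; hear; would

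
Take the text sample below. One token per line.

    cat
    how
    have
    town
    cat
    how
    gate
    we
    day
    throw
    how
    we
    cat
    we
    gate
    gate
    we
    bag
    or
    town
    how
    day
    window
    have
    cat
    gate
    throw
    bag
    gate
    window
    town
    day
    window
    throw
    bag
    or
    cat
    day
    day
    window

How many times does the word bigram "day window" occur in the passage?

3

Scanning the 39 overlapping bigram windows for "day window":
  position 22–23: day window
  position 32–33: day window
  position 39–40: day window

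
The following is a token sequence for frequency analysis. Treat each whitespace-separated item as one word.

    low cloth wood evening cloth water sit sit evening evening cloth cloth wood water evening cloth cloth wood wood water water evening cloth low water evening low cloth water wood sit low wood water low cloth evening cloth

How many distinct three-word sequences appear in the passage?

38 tokens → 36 trigram windows in total.
Repeated trigrams (each contributes count−1 duplicates):
  cloth cloth wood: 2
  evening cloth cloth: 2
  water evening cloth: 2
3 duplicate windows → 36 − 3 = 33 distinct.

33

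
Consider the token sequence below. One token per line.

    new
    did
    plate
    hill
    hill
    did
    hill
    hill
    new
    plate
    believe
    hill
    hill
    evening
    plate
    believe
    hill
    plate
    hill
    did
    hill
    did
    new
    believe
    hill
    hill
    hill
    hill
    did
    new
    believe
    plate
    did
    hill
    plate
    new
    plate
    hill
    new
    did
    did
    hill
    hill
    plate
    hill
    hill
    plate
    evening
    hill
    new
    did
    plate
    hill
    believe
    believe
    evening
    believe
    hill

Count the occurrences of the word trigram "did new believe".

Scanning the 56 overlapping trigram windows for "did new believe":
  position 22–24: did new believe
  position 29–31: did new believe

2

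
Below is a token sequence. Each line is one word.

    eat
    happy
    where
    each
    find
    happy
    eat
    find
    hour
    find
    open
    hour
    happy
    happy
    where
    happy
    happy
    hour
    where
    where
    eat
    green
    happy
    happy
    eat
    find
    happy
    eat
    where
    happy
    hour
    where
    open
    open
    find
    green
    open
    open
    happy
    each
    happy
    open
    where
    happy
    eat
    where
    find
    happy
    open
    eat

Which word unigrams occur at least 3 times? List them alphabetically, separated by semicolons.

Unigram counts meeting the condition (at least 3 times):
  eat: 7
  find: 6
  happy: 14
  hour: 4
  open: 7
  where: 8

eat; find; happy; hour; open; where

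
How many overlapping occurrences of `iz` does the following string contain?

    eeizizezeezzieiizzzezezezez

3

Sliding a length-2 window over the 27 characters (26 positions):
  position 3–4: iz
  position 5–6: iz
  position 16–17: iz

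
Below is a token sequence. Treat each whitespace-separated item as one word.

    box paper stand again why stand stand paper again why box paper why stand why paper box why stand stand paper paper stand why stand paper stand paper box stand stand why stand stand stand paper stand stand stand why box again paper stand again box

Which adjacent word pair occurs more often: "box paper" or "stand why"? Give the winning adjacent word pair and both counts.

"stand why" (4 vs 2)

"box paper": 2 occurrences
"stand why": 4 occurrences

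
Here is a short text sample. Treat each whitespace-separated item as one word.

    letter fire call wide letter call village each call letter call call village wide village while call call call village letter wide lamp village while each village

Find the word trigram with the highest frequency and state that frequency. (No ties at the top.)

"call call village", 2 times

Trigram frequencies (highest first):
  call call village: 2
  letter fire call: 1
  fire call wide: 1
  call wide letter: 1
  wide letter call: 1
  letter call village: 1
  … (18 more, each ≤ 1)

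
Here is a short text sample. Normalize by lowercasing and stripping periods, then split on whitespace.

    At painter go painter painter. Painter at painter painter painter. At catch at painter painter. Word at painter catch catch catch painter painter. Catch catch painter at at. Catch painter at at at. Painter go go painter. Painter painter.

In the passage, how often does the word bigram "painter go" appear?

Scanning the 38 overlapping bigram windows for "painter go":
  position 2–3: painter go
  position 34–35: painter go

2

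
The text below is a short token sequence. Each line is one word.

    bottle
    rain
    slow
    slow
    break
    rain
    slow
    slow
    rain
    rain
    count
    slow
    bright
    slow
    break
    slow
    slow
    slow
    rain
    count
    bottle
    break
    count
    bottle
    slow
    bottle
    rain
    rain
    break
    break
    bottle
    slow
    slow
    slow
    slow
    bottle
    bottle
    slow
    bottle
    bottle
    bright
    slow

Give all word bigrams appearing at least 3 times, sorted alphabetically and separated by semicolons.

bottle slow; slow bottle; slow slow

Bigram counts meeting the condition (at least 3 times):
  bottle slow: 3
  slow bottle: 3
  slow slow: 7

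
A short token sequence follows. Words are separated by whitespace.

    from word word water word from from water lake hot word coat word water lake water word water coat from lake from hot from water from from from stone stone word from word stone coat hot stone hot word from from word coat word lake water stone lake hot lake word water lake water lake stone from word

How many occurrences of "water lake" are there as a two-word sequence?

4

Scanning the 57 overlapping bigram windows for "water lake":
  position 8–9: water lake
  position 14–15: water lake
  position 52–53: water lake
  position 54–55: water lake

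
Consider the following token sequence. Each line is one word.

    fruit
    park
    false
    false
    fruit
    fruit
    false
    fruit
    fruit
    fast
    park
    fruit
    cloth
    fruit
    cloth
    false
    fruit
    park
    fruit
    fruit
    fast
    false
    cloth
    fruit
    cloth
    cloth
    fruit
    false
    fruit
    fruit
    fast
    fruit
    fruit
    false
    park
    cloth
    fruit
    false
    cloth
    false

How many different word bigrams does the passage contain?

40 tokens → 39 bigram windows in total.
Repeated bigrams (each contributes count−1 duplicates):
  fruit fruit: 5
  cloth fruit: 4
  false fruit: 4
  fruit false: 4
  fruit cloth: 3
  fruit fast: 3
  cloth false: 2
  false cloth: 2
  … (2 more repeated)
21 duplicate windows → 39 − 21 = 18 distinct.

18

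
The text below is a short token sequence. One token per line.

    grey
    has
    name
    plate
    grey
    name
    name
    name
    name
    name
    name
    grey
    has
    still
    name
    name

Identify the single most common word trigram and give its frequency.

Trigram frequencies (highest first):
  name name name: 4
  grey has name: 1
  has name plate: 1
  name plate grey: 1
  plate grey name: 1
  grey name name: 1
  … (5 more, each ≤ 1)

"name name name", 4 times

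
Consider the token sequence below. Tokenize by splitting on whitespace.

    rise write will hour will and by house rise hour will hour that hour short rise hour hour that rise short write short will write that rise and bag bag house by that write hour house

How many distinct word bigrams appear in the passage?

36 tokens → 35 bigram windows in total.
Repeated bigrams (each contributes count−1 duplicates):
  hour that: 2
  hour will: 2
  rise hour: 2
  that rise: 2
  will hour: 2
5 duplicate windows → 35 − 5 = 30 distinct.

30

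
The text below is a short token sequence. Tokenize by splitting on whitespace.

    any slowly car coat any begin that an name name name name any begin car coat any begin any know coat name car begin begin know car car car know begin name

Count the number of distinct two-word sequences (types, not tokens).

24

32 tokens → 31 bigram windows in total.
Repeated bigrams (each contributes count−1 duplicates):
  any begin: 3
  name name: 3
  car car: 2
  car coat: 2
  coat any: 2
7 duplicate windows → 31 − 7 = 24 distinct.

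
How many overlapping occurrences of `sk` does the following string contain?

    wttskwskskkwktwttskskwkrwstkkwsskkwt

Sliding a length-2 window over the 36 characters (35 positions):
  position 4–5: sk
  position 7–8: sk
  position 9–10: sk
  position 18–19: sk
  position 20–21: sk
  position 32–33: sk

6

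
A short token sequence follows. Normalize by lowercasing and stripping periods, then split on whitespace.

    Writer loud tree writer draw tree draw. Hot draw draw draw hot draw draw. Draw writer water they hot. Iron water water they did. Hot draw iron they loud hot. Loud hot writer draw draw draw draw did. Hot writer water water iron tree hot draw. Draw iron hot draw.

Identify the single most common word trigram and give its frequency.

"draw draw draw", 4 times

Trigram frequencies (highest first):
  draw draw draw: 4
  hot draw draw: 3
  draw hot draw: 2
  writer loud tree: 1
  loud tree writer: 1
  tree writer draw: 1
  … (36 more, each ≤ 1)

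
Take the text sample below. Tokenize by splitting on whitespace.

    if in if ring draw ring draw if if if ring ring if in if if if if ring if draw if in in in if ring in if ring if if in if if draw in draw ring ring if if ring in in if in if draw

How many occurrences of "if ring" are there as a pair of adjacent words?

Scanning the 48 overlapping bigram windows for "if ring":
  position 3–4: if ring
  position 10–11: if ring
  position 18–19: if ring
  position 26–27: if ring
  position 29–30: if ring
  position 42–43: if ring

6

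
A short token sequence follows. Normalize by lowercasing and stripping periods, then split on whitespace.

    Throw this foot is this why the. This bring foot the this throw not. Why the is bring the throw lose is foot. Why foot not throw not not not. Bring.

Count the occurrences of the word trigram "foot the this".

Scanning the 29 overlapping trigram windows for "foot the this":
  position 10–12: foot the this

1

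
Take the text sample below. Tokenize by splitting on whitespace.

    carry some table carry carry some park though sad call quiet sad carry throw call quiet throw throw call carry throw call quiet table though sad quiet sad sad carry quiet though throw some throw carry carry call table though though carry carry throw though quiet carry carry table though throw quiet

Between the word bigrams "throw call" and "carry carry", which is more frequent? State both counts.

"throw call": 3 occurrences
"carry carry": 4 occurrences

"carry carry" (4 vs 3)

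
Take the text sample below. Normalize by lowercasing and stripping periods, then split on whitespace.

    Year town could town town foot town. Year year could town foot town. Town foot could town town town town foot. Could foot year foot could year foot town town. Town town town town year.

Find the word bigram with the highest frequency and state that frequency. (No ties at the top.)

"town town", 10 times

Bigram frequencies (highest first):
  town town: 10
  town foot: 4
  could town: 3
  foot town: 3
  foot could: 3
  town year: 2
  … (8 more, each ≤ 2)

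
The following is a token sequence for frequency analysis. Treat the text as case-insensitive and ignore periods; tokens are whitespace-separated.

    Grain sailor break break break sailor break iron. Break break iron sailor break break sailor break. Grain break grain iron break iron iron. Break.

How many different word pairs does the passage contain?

11

24 tokens → 23 bigram windows in total.
Repeated bigrams (each contributes count−1 duplicates):
  break break: 4
  sailor break: 4
  break iron: 3
  iron break: 3
  break grain: 2
  break sailor: 2
12 duplicate windows → 23 − 12 = 11 distinct.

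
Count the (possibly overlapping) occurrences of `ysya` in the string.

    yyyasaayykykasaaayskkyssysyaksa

1

Sliding a length-4 window over the 31 characters (28 positions):
  position 25–28: ysya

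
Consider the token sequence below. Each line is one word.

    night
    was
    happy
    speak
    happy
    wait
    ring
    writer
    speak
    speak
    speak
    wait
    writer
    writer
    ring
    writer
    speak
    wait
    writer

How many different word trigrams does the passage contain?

15

19 tokens → 17 trigram windows in total.
Repeated trigrams (each contributes count−1 duplicates):
  ring writer speak: 2
  speak wait writer: 2
2 duplicate windows → 17 − 2 = 15 distinct.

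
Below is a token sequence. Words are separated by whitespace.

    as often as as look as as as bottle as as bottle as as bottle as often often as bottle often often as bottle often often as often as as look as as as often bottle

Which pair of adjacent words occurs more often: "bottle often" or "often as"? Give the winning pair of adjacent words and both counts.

"often as" (5 vs 2)

"bottle often": 2 occurrences
"often as": 5 occurrences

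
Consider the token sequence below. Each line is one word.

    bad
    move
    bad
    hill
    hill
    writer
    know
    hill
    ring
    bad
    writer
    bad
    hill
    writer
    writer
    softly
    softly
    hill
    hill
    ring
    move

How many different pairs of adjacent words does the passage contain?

21 tokens → 20 bigram windows in total.
Repeated bigrams (each contributes count−1 duplicates):
  bad hill: 2
  hill hill: 2
  hill ring: 2
  hill writer: 2
4 duplicate windows → 20 − 4 = 16 distinct.

16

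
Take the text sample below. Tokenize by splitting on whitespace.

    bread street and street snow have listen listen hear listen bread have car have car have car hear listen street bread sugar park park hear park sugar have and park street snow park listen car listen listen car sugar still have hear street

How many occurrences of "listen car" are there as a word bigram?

2

Scanning the 42 overlapping bigram windows for "listen car":
  position 34–35: listen car
  position 37–38: listen car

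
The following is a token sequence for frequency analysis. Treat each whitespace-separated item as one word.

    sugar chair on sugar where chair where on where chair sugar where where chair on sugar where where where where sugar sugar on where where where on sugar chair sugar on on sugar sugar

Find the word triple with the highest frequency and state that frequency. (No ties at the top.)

Trigram frequencies (highest first):
  where where where: 3
  chair on sugar: 2
  on sugar where: 2
  sugar where where: 2
  sugar chair on: 1
  sugar where chair: 1
  … (21 more, each ≤ 1)

"where where where", 3 times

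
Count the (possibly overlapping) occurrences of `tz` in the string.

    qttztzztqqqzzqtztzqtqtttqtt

4

Sliding a length-2 window over the 27 characters (26 positions):
  position 3–4: tz
  position 5–6: tz
  position 15–16: tz
  position 17–18: tz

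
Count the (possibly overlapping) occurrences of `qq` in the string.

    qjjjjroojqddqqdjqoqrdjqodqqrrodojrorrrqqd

Sliding a length-2 window over the 41 characters (40 positions):
  position 13–14: qq
  position 26–27: qq
  position 39–40: qq

3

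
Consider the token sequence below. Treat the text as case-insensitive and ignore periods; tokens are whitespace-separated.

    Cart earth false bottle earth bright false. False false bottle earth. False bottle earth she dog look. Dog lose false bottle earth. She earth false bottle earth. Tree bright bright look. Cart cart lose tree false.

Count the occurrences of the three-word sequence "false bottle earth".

Scanning the 34 overlapping trigram windows for "false bottle earth":
  position 3–5: false bottle earth
  position 9–11: false bottle earth
  position 12–14: false bottle earth
  position 20–22: false bottle earth
  position 25–27: false bottle earth

5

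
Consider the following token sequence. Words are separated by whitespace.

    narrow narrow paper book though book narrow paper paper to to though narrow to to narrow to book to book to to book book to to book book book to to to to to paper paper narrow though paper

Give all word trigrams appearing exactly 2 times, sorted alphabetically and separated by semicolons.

Trigram counts meeting the condition (exactly 2 times):
  book book to: 2
  to book book: 2
  to book to: 2
  to to book: 2

book book to; to book book; to book to; to to book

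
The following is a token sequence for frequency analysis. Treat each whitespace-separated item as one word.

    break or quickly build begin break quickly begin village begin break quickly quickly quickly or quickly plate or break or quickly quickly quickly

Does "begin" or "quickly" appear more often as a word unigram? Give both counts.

"quickly" (9 vs 3)

"begin": 3 occurrences
"quickly": 9 occurrences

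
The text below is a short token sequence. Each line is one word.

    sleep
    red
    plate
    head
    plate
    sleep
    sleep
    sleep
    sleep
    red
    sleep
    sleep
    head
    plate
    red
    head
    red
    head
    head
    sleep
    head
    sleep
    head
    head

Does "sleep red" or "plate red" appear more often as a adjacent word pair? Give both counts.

"sleep red" (2 vs 1)

"sleep red": 2 occurrences
"plate red": 1 occurrence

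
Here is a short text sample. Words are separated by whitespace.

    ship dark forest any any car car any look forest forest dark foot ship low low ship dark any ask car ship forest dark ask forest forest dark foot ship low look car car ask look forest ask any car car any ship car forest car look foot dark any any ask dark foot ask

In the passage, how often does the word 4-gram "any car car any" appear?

2

Scanning the 52 overlapping 4-gram windows for "any car car any":
  position 5–8: any car car any
  position 39–42: any car car any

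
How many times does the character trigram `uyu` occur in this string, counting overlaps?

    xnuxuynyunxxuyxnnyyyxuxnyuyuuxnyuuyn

1

Sliding a length-3 window over the 36 characters (34 positions):
  position 26–28: uyu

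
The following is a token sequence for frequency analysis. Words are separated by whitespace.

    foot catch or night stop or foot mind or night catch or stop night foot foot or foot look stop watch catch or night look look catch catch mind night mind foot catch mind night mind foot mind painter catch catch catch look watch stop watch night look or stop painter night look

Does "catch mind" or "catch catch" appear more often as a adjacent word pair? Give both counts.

"catch mind": 2 occurrences
"catch catch": 3 occurrences

"catch catch" (3 vs 2)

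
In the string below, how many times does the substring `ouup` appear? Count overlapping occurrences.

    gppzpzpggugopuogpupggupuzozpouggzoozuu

0

Sliding a length-4 window over the 38 characters (35 positions):
  (no match at any position)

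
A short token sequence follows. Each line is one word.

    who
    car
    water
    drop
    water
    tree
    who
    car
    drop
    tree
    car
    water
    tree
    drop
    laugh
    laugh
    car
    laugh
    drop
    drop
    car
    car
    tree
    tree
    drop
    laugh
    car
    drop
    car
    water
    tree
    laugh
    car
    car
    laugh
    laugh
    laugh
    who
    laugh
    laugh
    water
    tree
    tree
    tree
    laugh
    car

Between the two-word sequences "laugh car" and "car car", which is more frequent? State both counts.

"laugh car" (4 vs 2)

"laugh car": 4 occurrences
"car car": 2 occurrences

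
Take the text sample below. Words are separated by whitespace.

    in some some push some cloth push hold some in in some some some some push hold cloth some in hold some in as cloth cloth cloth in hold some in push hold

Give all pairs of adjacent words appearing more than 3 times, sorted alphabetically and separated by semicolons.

Bigram counts meeting the condition (more than 3 times):
  some in: 4
  some some: 4

some in; some some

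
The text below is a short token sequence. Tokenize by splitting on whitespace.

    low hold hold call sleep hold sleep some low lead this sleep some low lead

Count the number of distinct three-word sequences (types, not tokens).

15 tokens → 13 trigram windows in total.
Repeated trigrams (each contributes count−1 duplicates):
  sleep some low: 2
  some low lead: 2
2 duplicate windows → 13 − 2 = 11 distinct.

11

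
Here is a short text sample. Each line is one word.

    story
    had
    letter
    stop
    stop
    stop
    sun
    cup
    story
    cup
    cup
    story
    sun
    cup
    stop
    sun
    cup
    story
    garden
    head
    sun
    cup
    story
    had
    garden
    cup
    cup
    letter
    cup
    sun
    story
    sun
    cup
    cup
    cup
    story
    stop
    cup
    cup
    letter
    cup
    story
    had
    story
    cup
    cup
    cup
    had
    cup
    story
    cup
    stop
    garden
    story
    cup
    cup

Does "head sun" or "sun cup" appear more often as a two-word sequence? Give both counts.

"sun cup" (5 vs 1)

"head sun": 1 occurrence
"sun cup": 5 occurrences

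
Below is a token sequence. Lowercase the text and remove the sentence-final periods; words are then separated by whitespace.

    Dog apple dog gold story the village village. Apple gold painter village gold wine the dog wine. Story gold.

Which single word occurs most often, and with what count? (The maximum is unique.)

"gold", 4 times

Unigram frequencies (highest first):
  gold: 4
  dog: 3
  village: 3
  apple: 2
  story: 2
  the: 2
  … (2 more, each ≤ 2)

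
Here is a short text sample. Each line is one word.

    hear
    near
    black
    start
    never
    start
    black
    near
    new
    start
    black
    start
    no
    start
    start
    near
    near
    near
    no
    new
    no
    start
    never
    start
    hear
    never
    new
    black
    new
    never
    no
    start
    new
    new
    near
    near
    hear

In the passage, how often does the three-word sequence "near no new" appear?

Scanning the 35 overlapping trigram windows for "near no new":
  position 18–20: near no new

1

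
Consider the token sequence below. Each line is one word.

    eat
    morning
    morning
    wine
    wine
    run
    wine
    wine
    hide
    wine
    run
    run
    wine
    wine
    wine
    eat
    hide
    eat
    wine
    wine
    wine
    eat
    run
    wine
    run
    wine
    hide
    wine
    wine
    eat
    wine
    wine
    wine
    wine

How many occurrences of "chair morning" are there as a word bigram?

0

Scanning the 33 overlapping bigram windows for "chair morning":
  (none found)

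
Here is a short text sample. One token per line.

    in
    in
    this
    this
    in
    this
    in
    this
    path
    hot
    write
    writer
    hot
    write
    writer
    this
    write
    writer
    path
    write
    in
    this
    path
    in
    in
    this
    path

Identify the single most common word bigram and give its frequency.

Bigram frequencies (highest first):
  in this: 5
  this path: 3
  write writer: 3
  in in: 2
  this in: 2
  hot write: 2
  … (9 more, each ≤ 1)

"in this", 5 times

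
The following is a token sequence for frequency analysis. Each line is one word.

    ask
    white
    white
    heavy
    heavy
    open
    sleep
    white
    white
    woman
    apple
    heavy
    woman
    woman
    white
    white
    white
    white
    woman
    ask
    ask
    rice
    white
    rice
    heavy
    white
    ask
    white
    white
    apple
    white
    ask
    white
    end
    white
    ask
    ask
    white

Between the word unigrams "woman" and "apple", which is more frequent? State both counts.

"woman": 4 occurrences
"apple": 2 occurrences

"woman" (4 vs 2)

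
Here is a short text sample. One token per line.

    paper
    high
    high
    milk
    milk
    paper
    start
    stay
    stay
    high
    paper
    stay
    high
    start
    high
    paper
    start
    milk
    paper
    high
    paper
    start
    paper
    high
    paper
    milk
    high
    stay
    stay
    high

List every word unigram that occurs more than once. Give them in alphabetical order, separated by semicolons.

Unigram counts meeting the condition (more than once):
  high: 9
  milk: 4
  paper: 8
  start: 4
  stay: 5

high; milk; paper; start; stay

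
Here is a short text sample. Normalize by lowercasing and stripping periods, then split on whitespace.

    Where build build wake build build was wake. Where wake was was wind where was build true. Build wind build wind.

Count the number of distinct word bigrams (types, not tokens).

18

21 tokens → 20 bigram windows in total.
Repeated bigrams (each contributes count−1 duplicates):
  build build: 2
  build wind: 2
2 duplicate windows → 20 − 2 = 18 distinct.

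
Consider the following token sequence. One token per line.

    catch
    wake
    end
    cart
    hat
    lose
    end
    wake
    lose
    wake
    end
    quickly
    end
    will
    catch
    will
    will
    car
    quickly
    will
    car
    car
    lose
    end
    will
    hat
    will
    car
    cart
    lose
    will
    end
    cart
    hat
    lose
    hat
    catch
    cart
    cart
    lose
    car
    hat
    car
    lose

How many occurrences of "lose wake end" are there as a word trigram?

Scanning the 42 overlapping trigram windows for "lose wake end":
  position 9–11: lose wake end

1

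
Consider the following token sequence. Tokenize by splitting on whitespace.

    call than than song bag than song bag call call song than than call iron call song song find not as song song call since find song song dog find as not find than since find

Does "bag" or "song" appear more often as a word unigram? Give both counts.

"bag": 2 occurrences
"song": 9 occurrences

"song" (9 vs 2)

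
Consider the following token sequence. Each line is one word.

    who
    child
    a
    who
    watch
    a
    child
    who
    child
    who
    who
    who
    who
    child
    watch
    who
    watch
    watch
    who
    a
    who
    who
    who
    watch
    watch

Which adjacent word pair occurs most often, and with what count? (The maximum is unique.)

"who who", 5 times

Bigram frequencies (highest first):
  who who: 5
  who child: 3
  who watch: 3
  a who: 2
  child who: 2
  watch who: 2
  … (6 more, each ≤ 2)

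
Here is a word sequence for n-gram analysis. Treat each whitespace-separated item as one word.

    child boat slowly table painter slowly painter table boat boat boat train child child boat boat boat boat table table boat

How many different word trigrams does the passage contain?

21 tokens → 19 trigram windows in total.
Repeated trigrams (each contributes count−1 duplicates):
  boat boat boat: 3
2 duplicate windows → 19 − 2 = 17 distinct.

17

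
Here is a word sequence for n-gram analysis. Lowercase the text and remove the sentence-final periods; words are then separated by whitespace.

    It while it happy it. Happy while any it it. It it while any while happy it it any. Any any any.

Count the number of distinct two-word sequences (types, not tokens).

12

22 tokens → 21 bigram windows in total.
Repeated bigrams (each contributes count−1 duplicates):
  it it: 4
  any any: 3
  happy it: 2
  it happy: 2
  it while: 2
  while any: 2
9 duplicate windows → 21 − 9 = 12 distinct.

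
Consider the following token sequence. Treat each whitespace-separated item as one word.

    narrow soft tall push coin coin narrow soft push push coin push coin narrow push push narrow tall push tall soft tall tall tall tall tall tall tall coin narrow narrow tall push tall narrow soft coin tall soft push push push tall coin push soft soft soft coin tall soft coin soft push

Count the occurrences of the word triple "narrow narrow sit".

Scanning the 52 overlapping trigram windows for "narrow narrow sit":
  (none found)

0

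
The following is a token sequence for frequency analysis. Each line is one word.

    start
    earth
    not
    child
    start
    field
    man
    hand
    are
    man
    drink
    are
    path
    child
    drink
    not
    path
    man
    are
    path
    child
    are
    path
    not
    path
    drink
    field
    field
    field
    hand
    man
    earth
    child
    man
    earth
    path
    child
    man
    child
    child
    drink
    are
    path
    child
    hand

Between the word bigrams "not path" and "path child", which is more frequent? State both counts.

"path child" (4 vs 2)

"not path": 2 occurrences
"path child": 4 occurrences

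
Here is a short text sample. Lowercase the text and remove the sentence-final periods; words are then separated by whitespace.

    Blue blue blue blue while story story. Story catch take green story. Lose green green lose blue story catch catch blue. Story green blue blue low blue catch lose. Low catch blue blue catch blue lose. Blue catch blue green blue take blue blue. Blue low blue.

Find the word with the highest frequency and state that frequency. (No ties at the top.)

"blue", 19 times

Unigram frequencies (highest first):
  blue: 19
  catch: 7
  story: 6
  green: 5
  lose: 4
  low: 3
  … (2 more, each ≤ 2)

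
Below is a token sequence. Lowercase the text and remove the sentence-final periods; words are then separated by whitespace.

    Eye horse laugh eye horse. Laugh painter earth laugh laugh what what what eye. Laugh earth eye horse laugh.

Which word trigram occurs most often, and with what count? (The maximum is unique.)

Trigram frequencies (highest first):
  eye horse laugh: 3
  horse laugh eye: 1
  laugh eye horse: 1
  horse laugh painter: 1
  laugh painter earth: 1
  painter earth laugh: 1
  … (9 more, each ≤ 1)

"eye horse laugh", 3 times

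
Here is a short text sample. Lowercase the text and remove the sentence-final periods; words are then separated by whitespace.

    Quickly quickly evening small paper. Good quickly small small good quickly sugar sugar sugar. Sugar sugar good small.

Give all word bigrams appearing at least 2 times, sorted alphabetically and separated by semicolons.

good quickly; sugar sugar

Bigram counts meeting the condition (at least 2 times):
  good quickly: 2
  sugar sugar: 4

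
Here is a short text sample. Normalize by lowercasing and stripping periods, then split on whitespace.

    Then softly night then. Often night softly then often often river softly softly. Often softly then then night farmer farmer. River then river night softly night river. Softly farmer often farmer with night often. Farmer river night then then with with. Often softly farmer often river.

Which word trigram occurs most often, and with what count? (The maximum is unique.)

Trigram frequencies (highest first):
  softly farmer often: 2
  then softly night: 1
  softly night then: 1
  night then often: 1
  then often night: 1
  often night softly: 1
  … (37 more, each ≤ 1)

"softly farmer often", 2 times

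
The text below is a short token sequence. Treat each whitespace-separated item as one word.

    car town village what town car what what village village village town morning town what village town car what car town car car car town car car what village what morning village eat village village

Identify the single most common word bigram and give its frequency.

"town car", 4 times

Bigram frequencies (highest first):
  town car: 4
  car town: 3
  car what: 3
  what village: 3
  village village: 3
  car car: 3
  … (13 more, each ≤ 2)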